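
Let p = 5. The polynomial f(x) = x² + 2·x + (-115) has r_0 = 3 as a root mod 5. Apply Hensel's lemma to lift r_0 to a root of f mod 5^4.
r_3 = 328 (mod 625)

Hensel: r_{i+1} = r_i − f(r_i)·(f′(r_i))^{-1} mod 5^{i+2}, f′(x) = 2x + 2. Iterate:
  r_0 = 3 (mod 5)
  r_1 = 3 (mod 25)
  r_2 = 78 (mod 125)
  r_3 = 328 (mod 625)
Final: r = 328 satisfies f(r) ≡ 0 mod 5^4.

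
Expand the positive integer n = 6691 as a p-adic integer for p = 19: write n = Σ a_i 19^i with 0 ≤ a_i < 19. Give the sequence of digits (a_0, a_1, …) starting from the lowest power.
(a_0, a_1, …) = (3, 10, 18)

Repeated division by 19 gives the digits low-to-high: 6691 = 3 + 10·19^1 + 18·19^2. Digit sequence: (3, 10, 18).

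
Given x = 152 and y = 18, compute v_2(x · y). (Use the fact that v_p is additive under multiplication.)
v_2(2736) = 4

v_p(x) = 3 (factor: 152 = 2^3 · 19); v_p(y) = 1 (factor: 18 = 2^1 · 9). Additivity: v_p(xy) = v_p(x) + v_p(y) = 3 + 1 = 4. (Direct check: xy = 2736 = 2^4 · (171).)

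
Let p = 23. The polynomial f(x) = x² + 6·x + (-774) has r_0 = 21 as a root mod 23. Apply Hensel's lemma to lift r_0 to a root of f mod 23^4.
r_3 = 149038 (mod 279841)

Hensel: r_{i+1} = r_i − f(r_i)·(f′(r_i))^{-1} mod 23^{i+2}, f′(x) = 2x + 6. Iterate:
  r_0 = 21 (mod 23)
  r_1 = 389 (mod 529)
  r_2 = 3034 (mod 12167)
  r_3 = 149038 (mod 279841)
Final: r = 149038 satisfies f(r) ≡ 0 mod 23^4.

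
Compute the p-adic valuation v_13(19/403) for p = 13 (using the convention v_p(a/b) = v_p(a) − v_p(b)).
v_13(19/403) = -1

Factor powers of 13 from the numerator and denominator of the reduced fraction: 19 = 13^0 · 19 and 403 = 13^1 · 31. Apply v_p(a/b) = v_p(a) − v_p(b): v_13(19/403) = 0 − 1 = -1.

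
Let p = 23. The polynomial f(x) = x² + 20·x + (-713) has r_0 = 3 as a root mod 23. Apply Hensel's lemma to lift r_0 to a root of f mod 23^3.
r_2 = 3039 (mod 12167)

Hensel: r_{i+1} = r_i − f(r_i)·(f′(r_i))^{-1} mod 23^{i+2}, f′(x) = 2x + 20. Iterate:
  r_0 = 3 (mod 23)
  r_1 = 394 (mod 529)
  r_2 = 3039 (mod 12167)
Final: r = 3039 satisfies f(r) ≡ 0 mod 23^3.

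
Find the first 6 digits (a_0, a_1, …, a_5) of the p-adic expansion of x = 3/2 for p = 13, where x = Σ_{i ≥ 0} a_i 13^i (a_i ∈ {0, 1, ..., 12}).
(a_0, …, a_5) = (8, 6, 6, 6, 6, 6)

v_13(3/2) = 0 (numerator and denominator both coprime to 13), so x ∈ ℤ_13^×. Compute digits iteratively via a_i = x_i mod 13, x_{i+1} = (x_i − a_i)/13, with x_0 = x:
  x_0 = 3/2;  a_0 = 8;  x_1 = (x_0 − 8)/13 = -1/2
  x_1 = -1/2;  a_1 = 6;  x_2 = (x_1 − 6)/13 = -1/2
  x_2 = -1/2;  a_2 = 6;  x_3 = (x_2 − 6)/13 = -1/2
  x_3 = -1/2;  a_3 = 6;  x_4 = (x_3 − 6)/13 = -1/2
  x_4 = -1/2;  a_4 = 6;  x_5 = (x_4 − 6)/13 = -1/2
  x_5 = -1/2;  a_5 = 6;  x_6 = (x_5 − 6)/13 = -1/2
Digits: (8, 6, 6, 6, 6, 6).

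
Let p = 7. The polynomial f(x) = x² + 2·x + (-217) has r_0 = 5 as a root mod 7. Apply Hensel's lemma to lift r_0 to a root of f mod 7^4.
r_3 = 845 (mod 2401)

Hensel: r_{i+1} = r_i − f(r_i)·(f′(r_i))^{-1} mod 7^{i+2}, f′(x) = 2x + 2. Iterate:
  r_0 = 5 (mod 7)
  r_1 = 12 (mod 49)
  r_2 = 159 (mod 343)
  r_3 = 845 (mod 2401)
Final: r = 845 satisfies f(r) ≡ 0 mod 7^4.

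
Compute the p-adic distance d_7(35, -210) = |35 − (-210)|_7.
d_7(35, -210) = 1/49

Step 1 — x − y = 35 − (-210) = 245. Step 2 — v_7(245) = 2 (factor: 245 = (7^2 · 5); the sign does not affect v_p). Step 3 — |x − y|_7 = 7^{-2} = 1/49.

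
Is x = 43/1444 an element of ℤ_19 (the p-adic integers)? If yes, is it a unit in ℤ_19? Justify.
x ∉ ℤ_19 (v_19(x) = -2 < 0)

ℤ_19 = {x ∈ ℚ_19 : v_19(x) ≥ 0} and ℤ_19^× = {x ∈ ℤ_19 : v_19(x) = 0}. Here v_19(43/1444) = v_19(num) − v_19(den) = -2; compare against these criteria.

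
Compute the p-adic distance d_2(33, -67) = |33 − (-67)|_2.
d_2(33, -67) = 1/4

Step 1 — x − y = 33 − (-67) = 100. Step 2 — v_2(100) = 2 (factor: 100 = (2^2 · 25); the sign does not affect v_p). Step 3 — |x − y|_2 = 2^{-2} = 1/4.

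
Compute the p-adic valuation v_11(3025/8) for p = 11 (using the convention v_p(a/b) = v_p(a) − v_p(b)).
v_11(3025/8) = 2

Factor powers of 11 from the numerator and denominator of the reduced fraction: 3025 = 11^2 · 25 and 8 = 11^0 · 8. Apply v_p(a/b) = v_p(a) − v_p(b): v_11(3025/8) = 2 − 0 = 2.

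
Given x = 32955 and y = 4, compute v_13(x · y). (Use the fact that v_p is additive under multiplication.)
v_13(131820) = 3

v_p(x) = 3 (factor: 32955 = 13^3 · 15); v_p(y) = 0 (factor: 4 = 13^0 · 4). Additivity: v_p(xy) = v_p(x) + v_p(y) = 3 + 0 = 3. (Direct check: xy = 131820 = 13^3 · (60).)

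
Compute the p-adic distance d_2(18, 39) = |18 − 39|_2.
d_2(18, 39) = 1

Step 1 — x − y = 18 − 39 = -21. Step 2 — v_2(-21) = 0 (factor: -21 = −(2^0 · 21); the sign does not affect v_p). Step 3 — |x − y|_2 = 2^{0} = 1.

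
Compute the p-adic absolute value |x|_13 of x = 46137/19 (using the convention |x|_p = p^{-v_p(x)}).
|46137/19|_13 = 1/2197

Step 1 — compute v_13(x) by factoring powers of 13 out of the numerator and denominator: v_13(46137/19) = 3. Step 2 — apply |x|_p = p^{-v_p(x)} = 13^{-3} = 1/2197.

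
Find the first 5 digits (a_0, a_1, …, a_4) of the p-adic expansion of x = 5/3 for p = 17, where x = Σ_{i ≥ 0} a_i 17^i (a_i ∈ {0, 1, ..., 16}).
(a_0, …, a_4) = (13, 5, 11, 5, 11)

v_17(5/3) = 0 (numerator and denominator both coprime to 17), so x ∈ ℤ_17^×. Compute digits iteratively via a_i = x_i mod 17, x_{i+1} = (x_i − a_i)/17, with x_0 = x:
  x_0 = 5/3;  a_0 = 13;  x_1 = (x_0 − 13)/17 = -2/3
  x_1 = -2/3;  a_1 = 5;  x_2 = (x_1 − 5)/17 = -1/3
  x_2 = -1/3;  a_2 = 11;  x_3 = (x_2 − 11)/17 = -2/3
  x_3 = -2/3;  a_3 = 5;  x_4 = (x_3 − 5)/17 = -1/3
  x_4 = -1/3;  a_4 = 11;  x_5 = (x_4 − 11)/17 = -2/3
Digits: (13, 5, 11, 5, 11).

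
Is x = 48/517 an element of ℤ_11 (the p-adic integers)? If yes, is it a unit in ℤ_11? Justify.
x ∉ ℤ_11 (v_11(x) = -1 < 0)

ℤ_11 = {x ∈ ℚ_11 : v_11(x) ≥ 0} and ℤ_11^× = {x ∈ ℤ_11 : v_11(x) = 0}. Here v_11(48/517) = v_11(num) − v_11(den) = -1; compare against these criteria.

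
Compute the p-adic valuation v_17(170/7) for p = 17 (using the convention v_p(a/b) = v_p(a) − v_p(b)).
v_17(170/7) = 1

Factor powers of 17 from the numerator and denominator of the reduced fraction: 170 = 17^1 · 10 and 7 = 17^0 · 7. Apply v_p(a/b) = v_p(a) − v_p(b): v_17(170/7) = 1 − 0 = 1.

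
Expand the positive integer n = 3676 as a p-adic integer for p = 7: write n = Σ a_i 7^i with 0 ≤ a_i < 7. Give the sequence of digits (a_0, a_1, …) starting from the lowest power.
(a_0, a_1, …) = (1, 0, 5, 3, 1)

Repeated division by 7 gives the digits low-to-high: 3676 = 1 + 5·7^2 + 3·7^3 + 1·7^4. Digit sequence: (1, 0, 5, 3, 1).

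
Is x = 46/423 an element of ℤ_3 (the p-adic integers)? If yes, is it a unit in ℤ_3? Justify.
x ∉ ℤ_3 (v_3(x) = -2 < 0)

ℤ_3 = {x ∈ ℚ_3 : v_3(x) ≥ 0} and ℤ_3^× = {x ∈ ℤ_3 : v_3(x) = 0}. Here v_3(46/423) = v_3(num) − v_3(den) = -2; compare against these criteria.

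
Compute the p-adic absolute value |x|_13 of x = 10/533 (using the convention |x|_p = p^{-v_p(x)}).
|10/533|_13 = 13

Step 1 — compute v_13(x) by factoring powers of 13 out of the numerator and denominator: v_13(10/533) = -1. Step 2 — apply |x|_p = p^{-v_p(x)} = 13^{1} = 13.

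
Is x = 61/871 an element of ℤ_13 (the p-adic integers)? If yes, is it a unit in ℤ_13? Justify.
x ∉ ℤ_13 (v_13(x) = -1 < 0)

ℤ_13 = {x ∈ ℚ_13 : v_13(x) ≥ 0} and ℤ_13^× = {x ∈ ℤ_13 : v_13(x) = 0}. Here v_13(61/871) = v_13(num) − v_13(den) = -1; compare against these criteria.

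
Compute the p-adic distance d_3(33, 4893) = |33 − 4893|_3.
d_3(33, 4893) = 1/243

Step 1 — x − y = 33 − 4893 = -4860. Step 2 — v_3(-4860) = 5 (factor: -4860 = −(3^5 · 20); the sign does not affect v_p). Step 3 — |x − y|_3 = 3^{-5} = 1/243.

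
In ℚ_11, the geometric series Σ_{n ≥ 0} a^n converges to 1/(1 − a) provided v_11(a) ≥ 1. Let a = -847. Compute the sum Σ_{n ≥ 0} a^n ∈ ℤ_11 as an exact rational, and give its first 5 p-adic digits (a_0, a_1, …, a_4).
Σ a^n = 1/(1 − a) = 1/848;  first 5 digits = (1, 0, 4, 10, 4)

v_11(a) = 2 ≥ 1, so the series converges in ℤ_11 to 1/(1 − a) = 1/(1 − (-847)) = 1/848. Expand this rational in ℤ_11: compute digits iteratively via d_i = x_i mod 11, x_{i+1} = (x_i − d_i)/11. The first 5 digits are (1, 0, 4, 10, 4).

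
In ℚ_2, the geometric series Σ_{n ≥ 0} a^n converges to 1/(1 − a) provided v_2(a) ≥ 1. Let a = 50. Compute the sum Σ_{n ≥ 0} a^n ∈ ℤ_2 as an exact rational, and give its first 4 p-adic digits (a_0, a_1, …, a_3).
Σ a^n = 1/(1 − a) = -1/49;  first 4 digits = (1, 1, 1, 1)

v_2(a) = 1 ≥ 1, so the series converges in ℤ_2 to 1/(1 − a) = 1/(1 − 50) = -1/49. Expand this rational in ℤ_2: compute digits iteratively via d_i = x_i mod 2, x_{i+1} = (x_i − d_i)/2. The first 4 digits are (1, 1, 1, 1).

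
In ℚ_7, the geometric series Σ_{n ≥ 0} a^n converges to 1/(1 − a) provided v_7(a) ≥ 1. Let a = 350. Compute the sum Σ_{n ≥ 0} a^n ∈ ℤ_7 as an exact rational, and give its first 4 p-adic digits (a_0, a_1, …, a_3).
Σ a^n = 1/(1 − a) = -1/349;  first 4 digits = (1, 1, 1, 2)

v_7(a) = 1 ≥ 1, so the series converges in ℤ_7 to 1/(1 − a) = 1/(1 − 350) = -1/349. Expand this rational in ℤ_7: compute digits iteratively via d_i = x_i mod 7, x_{i+1} = (x_i − d_i)/7. The first 4 digits are (1, 1, 1, 2).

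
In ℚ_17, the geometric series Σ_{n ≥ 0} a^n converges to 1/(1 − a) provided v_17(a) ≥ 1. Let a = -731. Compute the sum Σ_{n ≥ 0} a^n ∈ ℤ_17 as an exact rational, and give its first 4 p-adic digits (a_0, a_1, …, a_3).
Σ a^n = 1/(1 − a) = 1/732;  first 4 digits = (1, 8, 10, 8)

v_17(a) = 1 ≥ 1, so the series converges in ℤ_17 to 1/(1 − a) = 1/(1 − (-731)) = 1/732. Expand this rational in ℤ_17: compute digits iteratively via d_i = x_i mod 17, x_{i+1} = (x_i − d_i)/17. The first 4 digits are (1, 8, 10, 8).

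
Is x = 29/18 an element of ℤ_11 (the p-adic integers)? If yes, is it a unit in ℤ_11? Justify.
x ∈ ℤ_11^× (unit); v_11(x) = 0

ℤ_11 = {x ∈ ℚ_11 : v_11(x) ≥ 0} and ℤ_11^× = {x ∈ ℤ_11 : v_11(x) = 0}. Here v_11(29/18) = v_11(num) − v_11(den) = 0; compare against these criteria.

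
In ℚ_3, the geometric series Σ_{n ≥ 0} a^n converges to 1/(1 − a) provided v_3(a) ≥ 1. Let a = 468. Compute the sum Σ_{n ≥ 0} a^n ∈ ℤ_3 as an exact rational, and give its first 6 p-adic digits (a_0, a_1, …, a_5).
Σ a^n = 1/(1 − a) = -1/467;  first 6 digits = (1, 0, 1, 2, 0, 0)

v_3(a) = 2 ≥ 1, so the series converges in ℤ_3 to 1/(1 − a) = 1/(1 − 468) = -1/467. Expand this rational in ℤ_3: compute digits iteratively via d_i = x_i mod 3, x_{i+1} = (x_i − d_i)/3. The first 6 digits are (1, 0, 1, 2, 0, 0).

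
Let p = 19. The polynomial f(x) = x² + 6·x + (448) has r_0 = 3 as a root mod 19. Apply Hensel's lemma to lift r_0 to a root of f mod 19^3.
r_2 = 6672 (mod 6859)

Hensel: r_{i+1} = r_i − f(r_i)·(f′(r_i))^{-1} mod 19^{i+2}, f′(x) = 2x + 6. Iterate:
  r_0 = 3 (mod 19)
  r_1 = 174 (mod 361)
  r_2 = 6672 (mod 6859)
Final: r = 6672 satisfies f(r) ≡ 0 mod 19^3.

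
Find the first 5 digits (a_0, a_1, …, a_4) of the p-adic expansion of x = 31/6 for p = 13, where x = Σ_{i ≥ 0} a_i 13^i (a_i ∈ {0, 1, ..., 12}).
(a_0, …, a_4) = (3, 11, 10, 10, 10)

v_13(31/6) = 0 (numerator and denominator both coprime to 13), so x ∈ ℤ_13^×. Compute digits iteratively via a_i = x_i mod 13, x_{i+1} = (x_i − a_i)/13, with x_0 = x:
  x_0 = 31/6;  a_0 = 3;  x_1 = (x_0 − 3)/13 = 1/6
  x_1 = 1/6;  a_1 = 11;  x_2 = (x_1 − 11)/13 = -5/6
  x_2 = -5/6;  a_2 = 10;  x_3 = (x_2 − 10)/13 = -5/6
  x_3 = -5/6;  a_3 = 10;  x_4 = (x_3 − 10)/13 = -5/6
  x_4 = -5/6;  a_4 = 10;  x_5 = (x_4 − 10)/13 = -5/6
Digits: (3, 11, 10, 10, 10).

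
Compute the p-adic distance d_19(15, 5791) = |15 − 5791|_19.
d_19(15, 5791) = 1/361

Step 1 — x − y = 15 − 5791 = -5776. Step 2 — v_19(-5776) = 2 (factor: -5776 = −(19^2 · 16); the sign does not affect v_p). Step 3 — |x − y|_19 = 19^{-2} = 1/361.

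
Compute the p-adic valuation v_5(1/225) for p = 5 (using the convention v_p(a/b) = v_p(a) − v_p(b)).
v_5(1/225) = -2

Factor powers of 5 from the numerator and denominator of the reduced fraction: 1 = 5^0 · 1 and 225 = 5^2 · 9. Apply v_p(a/b) = v_p(a) − v_p(b): v_5(1/225) = 0 − 2 = -2.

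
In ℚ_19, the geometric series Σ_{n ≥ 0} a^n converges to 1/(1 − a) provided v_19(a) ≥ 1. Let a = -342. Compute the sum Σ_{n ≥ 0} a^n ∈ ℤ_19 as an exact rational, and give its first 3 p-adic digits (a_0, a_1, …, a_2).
Σ a^n = 1/(1 − a) = 1/343;  first 3 digits = (1, 1, 0)

v_19(a) = 1 ≥ 1, so the series converges in ℤ_19 to 1/(1 − a) = 1/(1 − (-342)) = 1/343. Expand this rational in ℤ_19: compute digits iteratively via d_i = x_i mod 19, x_{i+1} = (x_i − d_i)/19. The first 3 digits are (1, 1, 0).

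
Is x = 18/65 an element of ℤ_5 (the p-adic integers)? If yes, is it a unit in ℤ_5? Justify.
x ∉ ℤ_5 (v_5(x) = -1 < 0)

ℤ_5 = {x ∈ ℚ_5 : v_5(x) ≥ 0} and ℤ_5^× = {x ∈ ℤ_5 : v_5(x) = 0}. Here v_5(18/65) = v_5(num) − v_5(den) = -1; compare against these criteria.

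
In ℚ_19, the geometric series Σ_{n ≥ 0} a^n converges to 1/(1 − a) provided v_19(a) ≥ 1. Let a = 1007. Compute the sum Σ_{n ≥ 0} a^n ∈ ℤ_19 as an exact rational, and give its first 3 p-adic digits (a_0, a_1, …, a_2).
Σ a^n = 1/(1 − a) = -1/1006;  first 3 digits = (1, 15, 18)

v_19(a) = 1 ≥ 1, so the series converges in ℤ_19 to 1/(1 − a) = 1/(1 − 1007) = -1/1006. Expand this rational in ℤ_19: compute digits iteratively via d_i = x_i mod 19, x_{i+1} = (x_i − d_i)/19. The first 3 digits are (1, 15, 18).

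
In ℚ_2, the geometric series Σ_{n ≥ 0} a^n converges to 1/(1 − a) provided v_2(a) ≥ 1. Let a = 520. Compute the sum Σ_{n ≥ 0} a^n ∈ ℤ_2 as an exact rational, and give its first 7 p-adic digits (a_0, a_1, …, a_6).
Σ a^n = 1/(1 − a) = -1/519;  first 7 digits = (1, 0, 0, 1, 0, 0, 1)

v_2(a) = 3 ≥ 1, so the series converges in ℤ_2 to 1/(1 − a) = 1/(1 − 520) = -1/519. Expand this rational in ℤ_2: compute digits iteratively via d_i = x_i mod 2, x_{i+1} = (x_i − d_i)/2. The first 7 digits are (1, 0, 0, 1, 0, 0, 1).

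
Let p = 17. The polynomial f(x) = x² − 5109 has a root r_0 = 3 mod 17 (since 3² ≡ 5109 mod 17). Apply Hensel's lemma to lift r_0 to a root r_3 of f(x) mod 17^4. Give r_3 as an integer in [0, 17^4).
r_3 = 14725 (mod 83521)

Hensel's recurrence: r_{i+1} = r_i − f(r_i)·(f′(r_i))^{-1} mod 17^{i+2}, with f′(x) = 2x. Iterate:
  r_0 = 3 (mod 17)
  r_1 = 275 (mod 289)
  r_2 = 4899 (mod 4913)
  r_3 = 14725 (mod 83521)
Final: r_3 = 14725, and one checks f(r_3) ≡ 0 mod 17^4.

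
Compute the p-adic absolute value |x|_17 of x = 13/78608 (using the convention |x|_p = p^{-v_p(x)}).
|13/78608|_17 = 4913

Step 1 — compute v_17(x) by factoring powers of 17 out of the numerator and denominator: v_17(13/78608) = -3. Step 2 — apply |x|_p = p^{-v_p(x)} = 17^{3} = 4913.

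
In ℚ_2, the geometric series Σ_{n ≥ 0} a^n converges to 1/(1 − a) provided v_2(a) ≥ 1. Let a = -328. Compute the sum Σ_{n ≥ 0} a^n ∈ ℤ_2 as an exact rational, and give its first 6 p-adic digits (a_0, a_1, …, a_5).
Σ a^n = 1/(1 − a) = 1/329;  first 6 digits = (1, 0, 0, 1, 1, 1)

v_2(a) = 3 ≥ 1, so the series converges in ℤ_2 to 1/(1 − a) = 1/(1 − (-328)) = 1/329. Expand this rational in ℤ_2: compute digits iteratively via d_i = x_i mod 2, x_{i+1} = (x_i − d_i)/2. The first 6 digits are (1, 0, 0, 1, 1, 1).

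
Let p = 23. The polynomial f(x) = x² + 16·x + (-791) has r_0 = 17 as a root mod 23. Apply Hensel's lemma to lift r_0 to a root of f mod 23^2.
r_1 = 339 (mod 529)

Hensel: r_{i+1} = r_i − f(r_i)·(f′(r_i))^{-1} mod 23^{i+2}, f′(x) = 2x + 16. Iterate:
  r_0 = 17 (mod 23)
  r_1 = 339 (mod 529)
Final: r = 339 satisfies f(r) ≡ 0 mod 23^2.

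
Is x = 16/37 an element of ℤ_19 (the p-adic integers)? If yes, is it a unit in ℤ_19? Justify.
x ∈ ℤ_19^× (unit); v_19(x) = 0

ℤ_19 = {x ∈ ℚ_19 : v_19(x) ≥ 0} and ℤ_19^× = {x ∈ ℤ_19 : v_19(x) = 0}. Here v_19(16/37) = v_19(num) − v_19(den) = 0; compare against these criteria.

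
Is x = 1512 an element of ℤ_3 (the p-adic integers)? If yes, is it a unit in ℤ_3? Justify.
x ∈ ℤ_3 but not a unit; v_3(x) = 3 > 0

ℤ_3 = {x ∈ ℚ_3 : v_3(x) ≥ 0} and ℤ_3^× = {x ∈ ℤ_3 : v_3(x) = 0}. Here v_3(1512) = v_3(num) − v_3(den) = 3; compare against these criteria.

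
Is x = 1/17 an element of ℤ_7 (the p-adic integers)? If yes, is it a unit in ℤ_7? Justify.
x ∈ ℤ_7^× (unit); v_7(x) = 0

ℤ_7 = {x ∈ ℚ_7 : v_7(x) ≥ 0} and ℤ_7^× = {x ∈ ℤ_7 : v_7(x) = 0}. Here v_7(1/17) = v_7(num) − v_7(den) = 0; compare against these criteria.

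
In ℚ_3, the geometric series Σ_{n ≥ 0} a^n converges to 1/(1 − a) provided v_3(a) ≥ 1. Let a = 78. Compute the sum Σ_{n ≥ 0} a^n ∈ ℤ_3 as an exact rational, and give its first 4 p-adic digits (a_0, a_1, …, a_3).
Σ a^n = 1/(1 − a) = -1/77;  first 4 digits = (1, 2, 0, 2)

v_3(a) = 1 ≥ 1, so the series converges in ℤ_3 to 1/(1 − a) = 1/(1 − 78) = -1/77. Expand this rational in ℤ_3: compute digits iteratively via d_i = x_i mod 3, x_{i+1} = (x_i − d_i)/3. The first 4 digits are (1, 2, 0, 2).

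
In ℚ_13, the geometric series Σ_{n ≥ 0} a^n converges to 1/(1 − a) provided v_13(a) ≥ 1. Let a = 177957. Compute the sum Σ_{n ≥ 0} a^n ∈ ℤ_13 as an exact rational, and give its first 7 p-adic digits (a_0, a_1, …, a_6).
Σ a^n = 1/(1 − a) = -1/177956;  first 7 digits = (1, 0, 0, 3, 6, 0, 9)

v_13(a) = 3 ≥ 1, so the series converges in ℤ_13 to 1/(1 − a) = 1/(1 − 177957) = -1/177956. Expand this rational in ℤ_13: compute digits iteratively via d_i = x_i mod 13, x_{i+1} = (x_i − d_i)/13. The first 7 digits are (1, 0, 0, 3, 6, 0, 9).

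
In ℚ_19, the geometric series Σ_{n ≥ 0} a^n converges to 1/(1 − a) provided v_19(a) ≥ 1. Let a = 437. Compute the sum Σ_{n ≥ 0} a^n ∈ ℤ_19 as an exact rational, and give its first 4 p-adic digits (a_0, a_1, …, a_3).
Σ a^n = 1/(1 − a) = -1/436;  first 4 digits = (1, 4, 17, 15)

v_19(a) = 1 ≥ 1, so the series converges in ℤ_19 to 1/(1 − a) = 1/(1 − 437) = -1/436. Expand this rational in ℤ_19: compute digits iteratively via d_i = x_i mod 19, x_{i+1} = (x_i − d_i)/19. The first 4 digits are (1, 4, 17, 15).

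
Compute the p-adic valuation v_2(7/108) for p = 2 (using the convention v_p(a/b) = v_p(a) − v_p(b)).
v_2(7/108) = -2

Factor powers of 2 from the numerator and denominator of the reduced fraction: 7 = 2^0 · 7 and 108 = 2^2 · 27. Apply v_p(a/b) = v_p(a) − v_p(b): v_2(7/108) = 0 − 2 = -2.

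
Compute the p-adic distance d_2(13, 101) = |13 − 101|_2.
d_2(13, 101) = 1/8

Step 1 — x − y = 13 − 101 = -88. Step 2 — v_2(-88) = 3 (factor: -88 = −(2^3 · 11); the sign does not affect v_p). Step 3 — |x − y|_2 = 2^{-3} = 1/8.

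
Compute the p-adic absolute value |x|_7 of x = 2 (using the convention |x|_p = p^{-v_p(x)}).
|2|_7 = 1

Step 1 — compute v_7(x) by factoring powers of 7 out of the numerator and denominator: v_7(2) = 0. Step 2 — apply |x|_p = p^{-v_p(x)} = 7^{0} = 1.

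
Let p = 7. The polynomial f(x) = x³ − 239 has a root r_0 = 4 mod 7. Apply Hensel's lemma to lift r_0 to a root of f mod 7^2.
r_1 = 25 (mod 49)

Hensel: r_{i+1} = r_i − f(r_i)/f′(r_i) mod 7^{i+2}, where f′(x) = 3x². Iterate:
  r_0 = 4 (mod 7)
  r_1 = 25 (mod 49)
Final: r = 25 with f(r) ≡ 0 mod 7^2.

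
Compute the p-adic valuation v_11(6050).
v_11(6050) = 2

v_11(n) is the largest exponent k such that 11^k divides n. Factor out: 6050 = 11^2 · 50. (Sign doesn't affect v_p.) So v_11(6050) = 2.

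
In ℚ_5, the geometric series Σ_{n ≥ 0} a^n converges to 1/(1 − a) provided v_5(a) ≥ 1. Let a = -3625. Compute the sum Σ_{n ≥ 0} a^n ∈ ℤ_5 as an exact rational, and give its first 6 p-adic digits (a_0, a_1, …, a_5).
Σ a^n = 1/(1 − a) = 1/3626;  first 6 digits = (1, 0, 0, 1, 4, 3)

v_5(a) = 3 ≥ 1, so the series converges in ℤ_5 to 1/(1 − a) = 1/(1 − (-3625)) = 1/3626. Expand this rational in ℤ_5: compute digits iteratively via d_i = x_i mod 5, x_{i+1} = (x_i − d_i)/5. The first 6 digits are (1, 0, 0, 1, 4, 3).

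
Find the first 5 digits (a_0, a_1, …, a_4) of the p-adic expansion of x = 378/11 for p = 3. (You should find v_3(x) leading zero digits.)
(a_0, …, a_4) = (0, 0, 0, 1, 2)

v_3(378/11) = 3, so a_0 = ... = a_2 = 0. Factor out: x = 3^3 · u with u = 14/11 a unit in ℤ_3. Expand u iteratively via a_{v+i} = u_i mod 3, u_{i+1} = (u_i − a_{v+i})/3:
  u_0 = 14/11;  a_3 = 1;  u_1 = (u_0 − 1)/3 = 1/11
  u_1 = 1/11;  a_4 = 2;  u_2 = (u_1 − 2)/3 = -7/11
Digits: (0, 0, 0, 1, 2).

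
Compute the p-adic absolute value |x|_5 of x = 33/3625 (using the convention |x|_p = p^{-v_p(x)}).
|33/3625|_5 = 125

Step 1 — compute v_5(x) by factoring powers of 5 out of the numerator and denominator: v_5(33/3625) = -3. Step 2 — apply |x|_p = p^{-v_p(x)} = 5^{3} = 125.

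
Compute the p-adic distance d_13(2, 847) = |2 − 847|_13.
d_13(2, 847) = 1/169

Step 1 — x − y = 2 − 847 = -845. Step 2 — v_13(-845) = 2 (factor: -845 = −(13^2 · 5); the sign does not affect v_p). Step 3 — |x − y|_13 = 13^{-2} = 1/169.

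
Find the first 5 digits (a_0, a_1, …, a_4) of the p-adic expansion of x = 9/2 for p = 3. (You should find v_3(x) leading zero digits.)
(a_0, …, a_4) = (0, 0, 2, 1, 1)

v_3(9/2) = 2, so a_0 = ... = a_1 = 0. Factor out: x = 3^2 · u with u = 1/2 a unit in ℤ_3. Expand u iteratively via a_{v+i} = u_i mod 3, u_{i+1} = (u_i − a_{v+i})/3:
  u_0 = 1/2;  a_2 = 2;  u_1 = (u_0 − 2)/3 = -1/2
  u_1 = -1/2;  a_3 = 1;  u_2 = (u_1 − 1)/3 = -1/2
  u_2 = -1/2;  a_4 = 1;  u_3 = (u_2 − 1)/3 = -1/2
Digits: (0, 0, 2, 1, 1).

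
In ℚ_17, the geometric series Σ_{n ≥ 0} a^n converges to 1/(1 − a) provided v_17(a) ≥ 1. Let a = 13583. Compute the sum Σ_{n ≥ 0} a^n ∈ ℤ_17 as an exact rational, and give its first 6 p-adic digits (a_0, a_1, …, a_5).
Σ a^n = 1/(1 − a) = -1/13582;  first 6 digits = (1, 0, 13, 2, 16, 10)

v_17(a) = 2 ≥ 1, so the series converges in ℤ_17 to 1/(1 − a) = 1/(1 − 13583) = -1/13582. Expand this rational in ℤ_17: compute digits iteratively via d_i = x_i mod 17, x_{i+1} = (x_i − d_i)/17. The first 6 digits are (1, 0, 13, 2, 16, 10).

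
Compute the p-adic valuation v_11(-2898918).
v_11(-2898918) = 5

v_11(n) is the largest exponent k such that 11^k divides n. Factor out: -2898918 = -11^5 · 18. (Sign doesn't affect v_p.) So v_11(-2898918) = 5.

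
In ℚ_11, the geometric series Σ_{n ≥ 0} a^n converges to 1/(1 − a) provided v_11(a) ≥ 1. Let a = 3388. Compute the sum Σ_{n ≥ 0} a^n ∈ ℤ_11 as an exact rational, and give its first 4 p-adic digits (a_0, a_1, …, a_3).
Σ a^n = 1/(1 − a) = -1/3387;  first 4 digits = (1, 0, 6, 2)

v_11(a) = 2 ≥ 1, so the series converges in ℤ_11 to 1/(1 − a) = 1/(1 − 3388) = -1/3387. Expand this rational in ℤ_11: compute digits iteratively via d_i = x_i mod 11, x_{i+1} = (x_i − d_i)/11. The first 4 digits are (1, 0, 6, 2).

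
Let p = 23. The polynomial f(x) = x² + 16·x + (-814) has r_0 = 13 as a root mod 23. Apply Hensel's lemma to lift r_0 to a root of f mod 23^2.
r_1 = 36 (mod 529)

Hensel: r_{i+1} = r_i − f(r_i)·(f′(r_i))^{-1} mod 23^{i+2}, f′(x) = 2x + 16. Iterate:
  r_0 = 13 (mod 23)
  r_1 = 36 (mod 529)
Final: r = 36 satisfies f(r) ≡ 0 mod 23^2.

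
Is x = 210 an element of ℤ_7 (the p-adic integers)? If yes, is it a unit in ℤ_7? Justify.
x ∈ ℤ_7 but not a unit; v_7(x) = 1 > 0

ℤ_7 = {x ∈ ℚ_7 : v_7(x) ≥ 0} and ℤ_7^× = {x ∈ ℤ_7 : v_7(x) = 0}. Here v_7(210) = v_7(num) − v_7(den) = 1; compare against these criteria.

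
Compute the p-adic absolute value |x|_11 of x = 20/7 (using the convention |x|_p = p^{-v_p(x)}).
|20/7|_11 = 1

Step 1 — compute v_11(x) by factoring powers of 11 out of the numerator and denominator: v_11(20/7) = 0. Step 2 — apply |x|_p = p^{-v_p(x)} = 11^{0} = 1.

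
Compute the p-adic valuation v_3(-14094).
v_3(-14094) = 5

v_3(n) is the largest exponent k such that 3^k divides n. Factor out: -14094 = -3^5 · 58. (Sign doesn't affect v_p.) So v_3(-14094) = 5.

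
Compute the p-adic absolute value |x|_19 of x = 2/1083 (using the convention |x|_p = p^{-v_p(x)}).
|2/1083|_19 = 361

Step 1 — compute v_19(x) by factoring powers of 19 out of the numerator and denominator: v_19(2/1083) = -2. Step 2 — apply |x|_p = p^{-v_p(x)} = 19^{2} = 361.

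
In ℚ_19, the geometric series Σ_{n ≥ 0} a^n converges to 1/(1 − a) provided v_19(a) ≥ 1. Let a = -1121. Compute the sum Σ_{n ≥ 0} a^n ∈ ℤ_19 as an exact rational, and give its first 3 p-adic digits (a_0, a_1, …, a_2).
Σ a^n = 1/(1 − a) = 1/1122;  first 3 digits = (1, 17, 0)

v_19(a) = 1 ≥ 1, so the series converges in ℤ_19 to 1/(1 − a) = 1/(1 − (-1121)) = 1/1122. Expand this rational in ℤ_19: compute digits iteratively via d_i = x_i mod 19, x_{i+1} = (x_i − d_i)/19. The first 3 digits are (1, 17, 0).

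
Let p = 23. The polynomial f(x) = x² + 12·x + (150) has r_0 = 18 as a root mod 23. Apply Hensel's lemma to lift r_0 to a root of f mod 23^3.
r_2 = 2847 (mod 12167)

Hensel: r_{i+1} = r_i − f(r_i)·(f′(r_i))^{-1} mod 23^{i+2}, f′(x) = 2x + 12. Iterate:
  r_0 = 18 (mod 23)
  r_1 = 202 (mod 529)
  r_2 = 2847 (mod 12167)
Final: r = 2847 satisfies f(r) ≡ 0 mod 23^3.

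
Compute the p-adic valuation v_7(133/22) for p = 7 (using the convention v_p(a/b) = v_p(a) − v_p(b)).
v_7(133/22) = 1

Factor powers of 7 from the numerator and denominator of the reduced fraction: 133 = 7^1 · 19 and 22 = 7^0 · 22. Apply v_p(a/b) = v_p(a) − v_p(b): v_7(133/22) = 1 − 0 = 1.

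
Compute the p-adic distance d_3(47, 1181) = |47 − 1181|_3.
d_3(47, 1181) = 1/81

Step 1 — x − y = 47 − 1181 = -1134. Step 2 — v_3(-1134) = 4 (factor: -1134 = −(3^4 · 14); the sign does not affect v_p). Step 3 — |x − y|_3 = 3^{-4} = 1/81.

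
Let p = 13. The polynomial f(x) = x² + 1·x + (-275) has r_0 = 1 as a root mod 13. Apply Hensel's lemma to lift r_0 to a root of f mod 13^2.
r_1 = 92 (mod 169)

Hensel: r_{i+1} = r_i − f(r_i)·(f′(r_i))^{-1} mod 13^{i+2}, f′(x) = 2x + 1. Iterate:
  r_0 = 1 (mod 13)
  r_1 = 92 (mod 169)
Final: r = 92 satisfies f(r) ≡ 0 mod 13^2.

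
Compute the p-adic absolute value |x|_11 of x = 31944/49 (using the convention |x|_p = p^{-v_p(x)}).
|31944/49|_11 = 1/1331

Step 1 — compute v_11(x) by factoring powers of 11 out of the numerator and denominator: v_11(31944/49) = 3. Step 2 — apply |x|_p = p^{-v_p(x)} = 11^{-3} = 1/1331.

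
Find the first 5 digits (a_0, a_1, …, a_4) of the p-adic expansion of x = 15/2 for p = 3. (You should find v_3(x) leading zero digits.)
(a_0, …, a_4) = (0, 1, 2, 1, 1)

v_3(15/2) = 1, so a_0 = ... = a_0 = 0. Factor out: x = 3^1 · u with u = 5/2 a unit in ℤ_3. Expand u iteratively via a_{v+i} = u_i mod 3, u_{i+1} = (u_i − a_{v+i})/3:
  u_0 = 5/2;  a_1 = 1;  u_1 = (u_0 − 1)/3 = 1/2
  u_1 = 1/2;  a_2 = 2;  u_2 = (u_1 − 2)/3 = -1/2
  u_2 = -1/2;  a_3 = 1;  u_3 = (u_2 − 1)/3 = -1/2
  u_3 = -1/2;  a_4 = 1;  u_4 = (u_3 − 1)/3 = -1/2
Digits: (0, 1, 2, 1, 1).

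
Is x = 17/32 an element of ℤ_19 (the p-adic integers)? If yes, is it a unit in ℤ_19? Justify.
x ∈ ℤ_19^× (unit); v_19(x) = 0

ℤ_19 = {x ∈ ℚ_19 : v_19(x) ≥ 0} and ℤ_19^× = {x ∈ ℤ_19 : v_19(x) = 0}. Here v_19(17/32) = v_19(num) − v_19(den) = 0; compare against these criteria.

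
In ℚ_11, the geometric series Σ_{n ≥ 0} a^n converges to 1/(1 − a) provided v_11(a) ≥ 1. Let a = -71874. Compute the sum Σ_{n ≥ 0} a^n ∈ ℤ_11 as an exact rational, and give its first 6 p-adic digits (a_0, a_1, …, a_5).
Σ a^n = 1/(1 − a) = 1/71875;  first 6 digits = (1, 0, 0, 1, 6, 10)

v_11(a) = 3 ≥ 1, so the series converges in ℤ_11 to 1/(1 − a) = 1/(1 − (-71874)) = 1/71875. Expand this rational in ℤ_11: compute digits iteratively via d_i = x_i mod 11, x_{i+1} = (x_i − d_i)/11. The first 6 digits are (1, 0, 0, 1, 6, 10).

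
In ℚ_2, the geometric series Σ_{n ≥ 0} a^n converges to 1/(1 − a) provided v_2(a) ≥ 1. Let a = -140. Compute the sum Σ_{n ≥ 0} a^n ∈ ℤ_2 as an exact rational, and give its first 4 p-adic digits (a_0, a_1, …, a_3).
Σ a^n = 1/(1 − a) = 1/141;  first 4 digits = (1, 0, 1, 0)

v_2(a) = 2 ≥ 1, so the series converges in ℤ_2 to 1/(1 − a) = 1/(1 − (-140)) = 1/141. Expand this rational in ℤ_2: compute digits iteratively via d_i = x_i mod 2, x_{i+1} = (x_i − d_i)/2. The first 4 digits are (1, 0, 1, 0).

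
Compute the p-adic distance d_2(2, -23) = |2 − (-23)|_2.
d_2(2, -23) = 1

Step 1 — x − y = 2 − (-23) = 25. Step 2 — v_2(25) = 0 (factor: 25 = (2^0 · 25); the sign does not affect v_p). Step 3 — |x − y|_2 = 2^{0} = 1.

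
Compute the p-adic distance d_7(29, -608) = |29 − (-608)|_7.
d_7(29, -608) = 1/49

Step 1 — x − y = 29 − (-608) = 637. Step 2 — v_7(637) = 2 (factor: 637 = (7^2 · 13); the sign does not affect v_p). Step 3 — |x − y|_7 = 7^{-2} = 1/49.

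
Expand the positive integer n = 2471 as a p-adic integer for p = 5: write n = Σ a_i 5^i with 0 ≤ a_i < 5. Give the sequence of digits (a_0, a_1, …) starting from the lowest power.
(a_0, a_1, …) = (1, 4, 3, 4, 3)

Repeated division by 5 gives the digits low-to-high: 2471 = 1 + 4·5^1 + 3·5^2 + 4·5^3 + 3·5^4. Digit sequence: (1, 4, 3, 4, 3).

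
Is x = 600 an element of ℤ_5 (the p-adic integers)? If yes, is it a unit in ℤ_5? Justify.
x ∈ ℤ_5 but not a unit; v_5(x) = 2 > 0

ℤ_5 = {x ∈ ℚ_5 : v_5(x) ≥ 0} and ℤ_5^× = {x ∈ ℤ_5 : v_5(x) = 0}. Here v_5(600) = v_5(num) − v_5(den) = 2; compare against these criteria.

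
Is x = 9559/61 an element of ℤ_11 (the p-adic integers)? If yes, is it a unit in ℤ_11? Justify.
x ∈ ℤ_11 but not a unit; v_11(x) = 2 > 0

ℤ_11 = {x ∈ ℚ_11 : v_11(x) ≥ 0} and ℤ_11^× = {x ∈ ℤ_11 : v_11(x) = 0}. Here v_11(9559/61) = v_11(num) − v_11(den) = 2; compare against these criteria.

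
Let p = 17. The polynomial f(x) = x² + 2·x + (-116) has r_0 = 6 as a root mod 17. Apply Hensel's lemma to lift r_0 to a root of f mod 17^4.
r_3 = 79362 (mod 83521)

Hensel: r_{i+1} = r_i − f(r_i)·(f′(r_i))^{-1} mod 17^{i+2}, f′(x) = 2x + 2. Iterate:
  r_0 = 6 (mod 17)
  r_1 = 176 (mod 289)
  r_2 = 754 (mod 4913)
  r_3 = 79362 (mod 83521)
Final: r = 79362 satisfies f(r) ≡ 0 mod 17^4.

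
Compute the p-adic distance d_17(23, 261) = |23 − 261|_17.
d_17(23, 261) = 1/17

Step 1 — x − y = 23 − 261 = -238. Step 2 — v_17(-238) = 1 (factor: -238 = −(17^1 · 14); the sign does not affect v_p). Step 3 — |x − y|_17 = 17^{-1} = 1/17.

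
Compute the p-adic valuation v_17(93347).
v_17(93347) = 3

v_17(n) is the largest exponent k such that 17^k divides n. Factor out: 93347 = 17^3 · 19. (Sign doesn't affect v_p.) So v_17(93347) = 3.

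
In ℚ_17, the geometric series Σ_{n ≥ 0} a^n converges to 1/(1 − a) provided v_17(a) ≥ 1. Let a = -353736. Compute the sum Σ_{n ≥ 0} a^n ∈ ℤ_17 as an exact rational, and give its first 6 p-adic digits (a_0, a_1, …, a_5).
Σ a^n = 1/(1 − a) = 1/353737;  first 6 digits = (1, 0, 0, 13, 12, 16)

v_17(a) = 3 ≥ 1, so the series converges in ℤ_17 to 1/(1 − a) = 1/(1 − (-353736)) = 1/353737. Expand this rational in ℤ_17: compute digits iteratively via d_i = x_i mod 17, x_{i+1} = (x_i − d_i)/17. The first 6 digits are (1, 0, 0, 13, 12, 16).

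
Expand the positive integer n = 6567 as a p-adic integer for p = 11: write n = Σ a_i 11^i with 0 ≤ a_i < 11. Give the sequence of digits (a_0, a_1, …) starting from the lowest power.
(a_0, a_1, …) = (0, 3, 10, 4)

Repeated division by 11 gives the digits low-to-high: 6567 = 3·11^1 + 10·11^2 + 4·11^3. Digit sequence: (0, 3, 10, 4).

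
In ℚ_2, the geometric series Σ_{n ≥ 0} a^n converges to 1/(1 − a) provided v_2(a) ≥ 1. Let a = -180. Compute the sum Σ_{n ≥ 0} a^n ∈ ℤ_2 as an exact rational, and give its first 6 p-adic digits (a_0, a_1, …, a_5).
Σ a^n = 1/(1 − a) = 1/181;  first 6 digits = (1, 0, 1, 1, 1, 0)

v_2(a) = 2 ≥ 1, so the series converges in ℤ_2 to 1/(1 − a) = 1/(1 − (-180)) = 1/181. Expand this rational in ℤ_2: compute digits iteratively via d_i = x_i mod 2, x_{i+1} = (x_i − d_i)/2. The first 6 digits are (1, 0, 1, 1, 1, 0).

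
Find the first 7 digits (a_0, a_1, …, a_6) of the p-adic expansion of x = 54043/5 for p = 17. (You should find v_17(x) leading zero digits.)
(a_0, …, a_6) = (0, 0, 0, 9, 3, 10, 13)

v_17(54043/5) = 3, so a_0 = ... = a_2 = 0. Factor out: x = 17^3 · u with u = 11/5 a unit in ℤ_17. Expand u iteratively via a_{v+i} = u_i mod 17, u_{i+1} = (u_i − a_{v+i})/17:
  u_0 = 11/5;  a_3 = 9;  u_1 = (u_0 − 9)/17 = -2/5
  u_1 = -2/5;  a_4 = 3;  u_2 = (u_1 − 3)/17 = -1/5
  u_2 = -1/5;  a_5 = 10;  u_3 = (u_2 − 10)/17 = -3/5
  u_3 = -3/5;  a_6 = 13;  u_4 = (u_3 − 13)/17 = -4/5
Digits: (0, 0, 0, 9, 3, 10, 13).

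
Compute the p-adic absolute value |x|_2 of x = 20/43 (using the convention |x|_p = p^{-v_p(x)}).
|20/43|_2 = 1/4

Step 1 — compute v_2(x) by factoring powers of 2 out of the numerator and denominator: v_2(20/43) = 2. Step 2 — apply |x|_p = p^{-v_p(x)} = 2^{-2} = 1/4.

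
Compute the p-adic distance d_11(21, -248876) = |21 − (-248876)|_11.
d_11(21, -248876) = 1/14641

Step 1 — x − y = 21 − (-248876) = 248897. Step 2 — v_11(248897) = 4 (factor: 248897 = (11^4 · 17); the sign does not affect v_p). Step 3 — |x − y|_11 = 11^{-4} = 1/14641.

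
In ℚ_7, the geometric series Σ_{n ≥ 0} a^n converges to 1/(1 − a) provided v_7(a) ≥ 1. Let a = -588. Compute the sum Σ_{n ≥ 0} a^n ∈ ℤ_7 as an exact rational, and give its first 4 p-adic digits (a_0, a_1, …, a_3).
Σ a^n = 1/(1 − a) = 1/589;  first 4 digits = (1, 0, 2, 5)

v_7(a) = 2 ≥ 1, so the series converges in ℤ_7 to 1/(1 − a) = 1/(1 − (-588)) = 1/589. Expand this rational in ℤ_7: compute digits iteratively via d_i = x_i mod 7, x_{i+1} = (x_i − d_i)/7. The first 4 digits are (1, 0, 2, 5).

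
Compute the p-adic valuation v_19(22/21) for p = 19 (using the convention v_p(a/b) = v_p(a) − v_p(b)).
v_19(22/21) = 0

Factor powers of 19 from the numerator and denominator of the reduced fraction: 22 = 19^0 · 22 and 21 = 19^0 · 21. Apply v_p(a/b) = v_p(a) − v_p(b): v_19(22/21) = 0 − 0 = 0.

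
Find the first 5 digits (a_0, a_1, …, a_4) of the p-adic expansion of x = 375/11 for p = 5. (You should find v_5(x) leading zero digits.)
(a_0, …, a_4) = (0, 0, 0, 3, 4)

v_5(375/11) = 3, so a_0 = ... = a_2 = 0. Factor out: x = 5^3 · u with u = 3/11 a unit in ℤ_5. Expand u iteratively via a_{v+i} = u_i mod 5, u_{i+1} = (u_i − a_{v+i})/5:
  u_0 = 3/11;  a_3 = 3;  u_1 = (u_0 − 3)/5 = -6/11
  u_1 = -6/11;  a_4 = 4;  u_2 = (u_1 − 4)/5 = -10/11
Digits: (0, 0, 0, 3, 4).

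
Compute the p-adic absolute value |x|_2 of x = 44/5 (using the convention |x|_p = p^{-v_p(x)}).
|44/5|_2 = 1/4

Step 1 — compute v_2(x) by factoring powers of 2 out of the numerator and denominator: v_2(44/5) = 2. Step 2 — apply |x|_p = p^{-v_p(x)} = 2^{-2} = 1/4.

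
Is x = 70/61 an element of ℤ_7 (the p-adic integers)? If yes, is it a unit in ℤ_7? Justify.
x ∈ ℤ_7 but not a unit; v_7(x) = 1 > 0

ℤ_7 = {x ∈ ℚ_7 : v_7(x) ≥ 0} and ℤ_7^× = {x ∈ ℤ_7 : v_7(x) = 0}. Here v_7(70/61) = v_7(num) − v_7(den) = 1; compare against these criteria.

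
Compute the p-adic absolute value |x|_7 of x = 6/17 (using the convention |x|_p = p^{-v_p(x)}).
|6/17|_7 = 1

Step 1 — compute v_7(x) by factoring powers of 7 out of the numerator and denominator: v_7(6/17) = 0. Step 2 — apply |x|_p = p^{-v_p(x)} = 7^{0} = 1.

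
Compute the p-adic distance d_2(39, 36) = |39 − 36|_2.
d_2(39, 36) = 1

Step 1 — x − y = 39 − 36 = 3. Step 2 — v_2(3) = 0 (factor: 3 = (2^0 · 3); the sign does not affect v_p). Step 3 — |x − y|_2 = 2^{0} = 1.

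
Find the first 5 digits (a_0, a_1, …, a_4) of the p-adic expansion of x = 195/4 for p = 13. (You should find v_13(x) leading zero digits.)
(a_0, …, a_4) = (0, 7, 3, 3, 3)

v_13(195/4) = 1, so a_0 = ... = a_0 = 0. Factor out: x = 13^1 · u with u = 15/4 a unit in ℤ_13. Expand u iteratively via a_{v+i} = u_i mod 13, u_{i+1} = (u_i − a_{v+i})/13:
  u_0 = 15/4;  a_1 = 7;  u_1 = (u_0 − 7)/13 = -1/4
  u_1 = -1/4;  a_2 = 3;  u_2 = (u_1 − 3)/13 = -1/4
  u_2 = -1/4;  a_3 = 3;  u_3 = (u_2 − 3)/13 = -1/4
  u_3 = -1/4;  a_4 = 3;  u_4 = (u_3 − 3)/13 = -1/4
Digits: (0, 7, 3, 3, 3).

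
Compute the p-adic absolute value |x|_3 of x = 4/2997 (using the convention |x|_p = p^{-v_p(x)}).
|4/2997|_3 = 81

Step 1 — compute v_3(x) by factoring powers of 3 out of the numerator and denominator: v_3(4/2997) = -4. Step 2 — apply |x|_p = p^{-v_p(x)} = 3^{4} = 81.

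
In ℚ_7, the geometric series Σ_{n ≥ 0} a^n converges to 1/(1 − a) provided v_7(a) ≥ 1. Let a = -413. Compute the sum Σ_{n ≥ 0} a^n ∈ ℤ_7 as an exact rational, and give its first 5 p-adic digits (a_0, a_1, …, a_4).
Σ a^n = 1/(1 − a) = 1/414;  first 5 digits = (1, 4, 0, 0, 2)

v_7(a) = 1 ≥ 1, so the series converges in ℤ_7 to 1/(1 − a) = 1/(1 − (-413)) = 1/414. Expand this rational in ℤ_7: compute digits iteratively via d_i = x_i mod 7, x_{i+1} = (x_i − d_i)/7. The first 5 digits are (1, 4, 0, 0, 2).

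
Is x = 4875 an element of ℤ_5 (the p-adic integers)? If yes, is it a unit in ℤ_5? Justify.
x ∈ ℤ_5 but not a unit; v_5(x) = 3 > 0

ℤ_5 = {x ∈ ℚ_5 : v_5(x) ≥ 0} and ℤ_5^× = {x ∈ ℤ_5 : v_5(x) = 0}. Here v_5(4875) = v_5(num) − v_5(den) = 3; compare against these criteria.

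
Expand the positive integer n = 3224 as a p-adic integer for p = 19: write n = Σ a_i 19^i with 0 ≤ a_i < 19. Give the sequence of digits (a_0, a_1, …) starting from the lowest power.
(a_0, a_1, …) = (13, 17, 8)

Repeated division by 19 gives the digits low-to-high: 3224 = 13 + 17·19^1 + 8·19^2. Digit sequence: (13, 17, 8).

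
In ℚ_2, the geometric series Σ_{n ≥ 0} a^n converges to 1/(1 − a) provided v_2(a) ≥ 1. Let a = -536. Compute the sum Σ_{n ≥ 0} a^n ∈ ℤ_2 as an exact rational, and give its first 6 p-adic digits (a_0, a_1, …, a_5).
Σ a^n = 1/(1 − a) = 1/537;  first 6 digits = (1, 0, 0, 1, 0, 1)

v_2(a) = 3 ≥ 1, so the series converges in ℤ_2 to 1/(1 − a) = 1/(1 − (-536)) = 1/537. Expand this rational in ℤ_2: compute digits iteratively via d_i = x_i mod 2, x_{i+1} = (x_i − d_i)/2. The first 6 digits are (1, 0, 0, 1, 0, 1).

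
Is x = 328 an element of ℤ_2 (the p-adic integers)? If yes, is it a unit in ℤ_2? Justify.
x ∈ ℤ_2 but not a unit; v_2(x) = 3 > 0

ℤ_2 = {x ∈ ℚ_2 : v_2(x) ≥ 0} and ℤ_2^× = {x ∈ ℤ_2 : v_2(x) = 0}. Here v_2(328) = v_2(num) − v_2(den) = 3; compare against these criteria.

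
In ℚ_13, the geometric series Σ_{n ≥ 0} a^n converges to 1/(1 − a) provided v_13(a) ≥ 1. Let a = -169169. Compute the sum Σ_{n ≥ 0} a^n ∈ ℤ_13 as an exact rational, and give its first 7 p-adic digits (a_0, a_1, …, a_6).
Σ a^n = 1/(1 − a) = 1/169170;  first 7 digits = (1, 0, 0, 1, 7, 12, 0)

v_13(a) = 3 ≥ 1, so the series converges in ℤ_13 to 1/(1 − a) = 1/(1 − (-169169)) = 1/169170. Expand this rational in ℤ_13: compute digits iteratively via d_i = x_i mod 13, x_{i+1} = (x_i − d_i)/13. The first 7 digits are (1, 0, 0, 1, 7, 12, 0).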